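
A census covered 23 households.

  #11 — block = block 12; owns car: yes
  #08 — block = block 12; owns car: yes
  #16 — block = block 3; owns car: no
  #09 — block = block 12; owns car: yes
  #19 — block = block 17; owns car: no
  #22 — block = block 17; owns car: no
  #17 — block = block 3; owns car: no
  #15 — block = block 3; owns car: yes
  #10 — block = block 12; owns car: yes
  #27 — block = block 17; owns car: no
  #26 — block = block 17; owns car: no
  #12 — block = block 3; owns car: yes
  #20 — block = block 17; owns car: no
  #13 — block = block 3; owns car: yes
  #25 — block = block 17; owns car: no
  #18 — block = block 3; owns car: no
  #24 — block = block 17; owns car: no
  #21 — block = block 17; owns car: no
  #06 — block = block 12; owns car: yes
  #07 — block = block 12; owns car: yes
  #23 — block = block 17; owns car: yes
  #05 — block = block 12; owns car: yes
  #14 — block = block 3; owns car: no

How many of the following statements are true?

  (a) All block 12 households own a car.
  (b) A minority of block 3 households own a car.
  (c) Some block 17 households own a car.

(a) block 12: |A| = 7, |A ∩ B| = 7; needs A ⊆ B, i.e. every element of A is in B (|A ∖ B| = 0) — true.
(b) block 3: |A| = 7, |A ∩ B| = 3; needs |A ∩ B| < |A ∖ B| — true.
(c) block 17: |A| = 9, |A ∩ B| = 1; needs A ∩ B ≠ ∅ (|A ∩ B| ≥ 1) — true.

3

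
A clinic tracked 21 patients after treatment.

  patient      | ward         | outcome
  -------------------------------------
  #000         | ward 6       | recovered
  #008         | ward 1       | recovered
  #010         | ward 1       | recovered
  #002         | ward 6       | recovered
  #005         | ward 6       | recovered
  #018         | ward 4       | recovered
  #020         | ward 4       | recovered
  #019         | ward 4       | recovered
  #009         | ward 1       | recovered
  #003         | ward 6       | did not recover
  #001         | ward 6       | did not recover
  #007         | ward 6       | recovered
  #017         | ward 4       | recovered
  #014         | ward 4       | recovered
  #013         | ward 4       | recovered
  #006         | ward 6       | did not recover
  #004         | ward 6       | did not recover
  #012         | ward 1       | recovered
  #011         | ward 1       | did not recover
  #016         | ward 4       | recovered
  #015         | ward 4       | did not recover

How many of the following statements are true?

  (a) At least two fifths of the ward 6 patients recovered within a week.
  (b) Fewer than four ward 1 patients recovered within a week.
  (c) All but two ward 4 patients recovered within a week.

(a) ward 6: |A| = 8, |A ∩ B| = 4; needs |A ∩ B| / |A| ≥ 2/5 — true.
(b) ward 1: |A| = 5, |A ∩ B| = 4; needs |A ∩ B| < 4 — false.
(c) ward 4: |A| = 8, |A ∩ B| = 7; needs |A ∖ B| = 2 — false.

1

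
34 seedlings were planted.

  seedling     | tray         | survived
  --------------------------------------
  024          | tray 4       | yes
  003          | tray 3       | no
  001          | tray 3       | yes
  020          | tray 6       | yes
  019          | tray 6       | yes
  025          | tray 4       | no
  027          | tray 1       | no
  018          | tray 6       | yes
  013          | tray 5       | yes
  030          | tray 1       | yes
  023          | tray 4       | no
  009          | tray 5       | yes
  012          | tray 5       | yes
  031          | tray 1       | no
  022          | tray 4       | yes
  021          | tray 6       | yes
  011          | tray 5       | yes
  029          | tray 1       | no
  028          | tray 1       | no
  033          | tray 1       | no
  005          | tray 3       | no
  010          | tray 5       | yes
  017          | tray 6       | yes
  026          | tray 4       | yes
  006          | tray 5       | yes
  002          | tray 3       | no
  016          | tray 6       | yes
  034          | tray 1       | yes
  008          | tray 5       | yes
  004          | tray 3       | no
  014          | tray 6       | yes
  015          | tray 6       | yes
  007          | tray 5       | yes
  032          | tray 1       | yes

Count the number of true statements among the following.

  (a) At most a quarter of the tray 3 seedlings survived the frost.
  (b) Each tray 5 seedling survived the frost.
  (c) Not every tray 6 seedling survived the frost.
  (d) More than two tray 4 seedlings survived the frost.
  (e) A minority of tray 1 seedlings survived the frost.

4

(a) tray 3: |A| = 5, |A ∩ B| = 1; needs |A ∩ B| / |A| ≤ 1/4 — true.
(b) tray 5: |A| = 8, |A ∩ B| = 8; needs A ⊆ B, i.e. every element of A is in B (|A ∖ B| = 0) — true.
(c) tray 6: |A| = 8, |A ∩ B| = 8; needs A ⊄ B (|A ∖ B| ≥ 1) — false.
(d) tray 4: |A| = 5, |A ∩ B| = 3; needs |A ∩ B| > 2 — true.
(e) tray 1: |A| = 8, |A ∩ B| = 3; needs |A ∩ B| < |A ∖ B| — true.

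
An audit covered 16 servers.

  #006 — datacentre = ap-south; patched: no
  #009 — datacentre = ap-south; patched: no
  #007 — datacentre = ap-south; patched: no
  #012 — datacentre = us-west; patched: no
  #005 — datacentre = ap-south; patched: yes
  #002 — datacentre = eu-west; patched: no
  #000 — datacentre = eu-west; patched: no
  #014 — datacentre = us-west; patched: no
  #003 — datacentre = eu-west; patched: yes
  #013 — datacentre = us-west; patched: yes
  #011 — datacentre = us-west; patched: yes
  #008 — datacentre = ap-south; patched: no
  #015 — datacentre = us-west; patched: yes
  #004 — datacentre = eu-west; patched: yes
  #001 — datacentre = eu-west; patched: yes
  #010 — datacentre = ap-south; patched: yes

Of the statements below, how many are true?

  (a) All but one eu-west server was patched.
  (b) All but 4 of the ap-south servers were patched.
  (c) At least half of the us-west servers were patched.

(a) eu-west: |A| = 5, |A ∩ B| = 3; needs |A ∖ B| = 1 — false.
(b) ap-south: |A| = 6, |A ∩ B| = 2; needs |A ∖ B| = 4 — true.
(c) us-west: |A| = 5, |A ∩ B| = 3; needs |A ∩ B| ≥ |A ∖ B| — true.

2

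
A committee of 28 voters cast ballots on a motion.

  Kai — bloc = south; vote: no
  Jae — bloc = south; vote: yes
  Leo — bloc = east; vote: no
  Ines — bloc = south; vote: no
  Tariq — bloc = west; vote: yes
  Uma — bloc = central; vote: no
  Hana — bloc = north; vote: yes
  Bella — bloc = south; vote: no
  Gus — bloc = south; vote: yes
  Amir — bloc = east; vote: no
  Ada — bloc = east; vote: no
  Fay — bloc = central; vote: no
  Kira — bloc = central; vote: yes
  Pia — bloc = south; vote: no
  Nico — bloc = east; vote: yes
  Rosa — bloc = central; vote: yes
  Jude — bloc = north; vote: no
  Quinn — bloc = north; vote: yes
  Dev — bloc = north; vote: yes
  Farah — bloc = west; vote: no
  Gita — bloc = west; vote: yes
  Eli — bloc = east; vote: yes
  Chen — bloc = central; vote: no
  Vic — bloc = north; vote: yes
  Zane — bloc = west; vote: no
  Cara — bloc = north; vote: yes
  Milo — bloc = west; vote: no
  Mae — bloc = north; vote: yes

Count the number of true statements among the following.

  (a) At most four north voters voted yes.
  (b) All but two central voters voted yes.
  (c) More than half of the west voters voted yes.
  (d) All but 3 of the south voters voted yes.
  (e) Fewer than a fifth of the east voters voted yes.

0

(a) north: |A| = 7, |A ∩ B| = 6; needs |A ∩ B| ≤ 4 — false.
(b) central: |A| = 5, |A ∩ B| = 2; needs |A ∖ B| = 2 — false.
(c) west: |A| = 5, |A ∩ B| = 2; needs |A ∩ B| > |A ∖ B| — false.
(d) south: |A| = 6, |A ∩ B| = 2; needs |A ∖ B| = 3 — false.
(e) east: |A| = 5, |A ∩ B| = 2; needs |A ∩ B| / |A| < 1/5 — false.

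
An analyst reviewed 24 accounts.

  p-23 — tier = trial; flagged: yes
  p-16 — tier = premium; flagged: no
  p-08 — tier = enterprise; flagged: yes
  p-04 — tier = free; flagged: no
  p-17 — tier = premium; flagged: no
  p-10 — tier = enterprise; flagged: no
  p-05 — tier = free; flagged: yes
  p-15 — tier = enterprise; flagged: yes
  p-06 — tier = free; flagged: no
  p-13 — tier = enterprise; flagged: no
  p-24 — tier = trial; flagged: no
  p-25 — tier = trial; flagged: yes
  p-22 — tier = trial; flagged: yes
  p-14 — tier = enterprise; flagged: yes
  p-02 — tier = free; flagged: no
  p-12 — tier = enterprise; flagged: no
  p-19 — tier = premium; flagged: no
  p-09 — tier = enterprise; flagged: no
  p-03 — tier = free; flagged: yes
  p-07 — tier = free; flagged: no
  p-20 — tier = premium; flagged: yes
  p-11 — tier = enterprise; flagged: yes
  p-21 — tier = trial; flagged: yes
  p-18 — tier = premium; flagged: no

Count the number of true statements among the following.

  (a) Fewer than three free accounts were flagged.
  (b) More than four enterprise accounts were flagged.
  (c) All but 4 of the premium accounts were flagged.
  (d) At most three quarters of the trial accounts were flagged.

(a) free: |A| = 6, |A ∩ B| = 2; needs |A ∩ B| < 3 — true.
(b) enterprise: |A| = 8, |A ∩ B| = 4; needs |A ∩ B| > 4 — false.
(c) premium: |A| = 5, |A ∩ B| = 1; needs |A ∖ B| = 4 — true.
(d) trial: |A| = 5, |A ∩ B| = 4; needs |A ∩ B| / |A| ≤ 3/4 — false.

2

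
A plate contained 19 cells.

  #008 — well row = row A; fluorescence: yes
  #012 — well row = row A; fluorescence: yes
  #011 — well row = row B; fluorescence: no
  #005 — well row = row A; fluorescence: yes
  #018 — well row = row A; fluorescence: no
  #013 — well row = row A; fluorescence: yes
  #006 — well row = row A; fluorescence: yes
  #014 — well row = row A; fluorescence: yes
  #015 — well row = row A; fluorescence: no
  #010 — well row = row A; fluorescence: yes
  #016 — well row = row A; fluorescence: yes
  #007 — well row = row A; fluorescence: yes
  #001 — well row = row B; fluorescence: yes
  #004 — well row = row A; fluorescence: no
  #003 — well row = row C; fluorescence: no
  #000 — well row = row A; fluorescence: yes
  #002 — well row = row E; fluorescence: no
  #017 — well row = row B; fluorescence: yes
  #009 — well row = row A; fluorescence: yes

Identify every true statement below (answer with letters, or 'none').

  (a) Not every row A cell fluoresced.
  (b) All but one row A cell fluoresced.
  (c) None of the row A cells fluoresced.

(a)

|A| = 14, |A ∩ B| = 11, |A ∖ B| = 3.
(a) A ⊄ B (|A ∖ B| ≥ 1): holds.
(b) |A ∖ B| = 1: fails.
(c) A ∩ B = ∅ (|A ∩ B| = 0): fails.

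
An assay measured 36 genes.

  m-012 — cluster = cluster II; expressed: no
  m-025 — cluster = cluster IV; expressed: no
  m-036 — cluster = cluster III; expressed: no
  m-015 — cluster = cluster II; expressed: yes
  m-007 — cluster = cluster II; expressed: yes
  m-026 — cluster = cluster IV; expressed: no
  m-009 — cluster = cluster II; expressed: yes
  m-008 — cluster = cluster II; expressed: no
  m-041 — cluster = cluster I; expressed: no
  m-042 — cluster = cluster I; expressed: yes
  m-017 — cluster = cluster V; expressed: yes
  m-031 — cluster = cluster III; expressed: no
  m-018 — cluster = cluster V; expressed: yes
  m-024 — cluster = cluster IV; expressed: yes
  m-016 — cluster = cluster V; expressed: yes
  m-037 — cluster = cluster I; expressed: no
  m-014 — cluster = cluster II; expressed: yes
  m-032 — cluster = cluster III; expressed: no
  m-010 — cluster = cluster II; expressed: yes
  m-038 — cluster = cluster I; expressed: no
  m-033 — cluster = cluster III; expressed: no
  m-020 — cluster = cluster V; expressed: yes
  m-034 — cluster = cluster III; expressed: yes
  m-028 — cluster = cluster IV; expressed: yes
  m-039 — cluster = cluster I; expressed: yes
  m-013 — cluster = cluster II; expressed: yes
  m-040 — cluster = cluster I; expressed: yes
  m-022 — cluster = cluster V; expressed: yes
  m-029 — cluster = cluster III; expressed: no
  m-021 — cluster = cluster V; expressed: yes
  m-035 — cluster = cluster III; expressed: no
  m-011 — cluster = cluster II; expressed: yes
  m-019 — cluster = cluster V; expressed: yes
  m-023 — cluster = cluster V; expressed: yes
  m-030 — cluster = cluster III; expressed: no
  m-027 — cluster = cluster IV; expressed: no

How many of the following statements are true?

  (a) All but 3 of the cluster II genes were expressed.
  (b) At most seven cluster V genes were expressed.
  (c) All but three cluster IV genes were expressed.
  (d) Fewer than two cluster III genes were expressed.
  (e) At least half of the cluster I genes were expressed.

(a) cluster II: |A| = 9, |A ∩ B| = 7; needs |A ∖ B| = 3 — false.
(b) cluster V: |A| = 8, |A ∩ B| = 8; needs |A ∩ B| ≤ 7 — false.
(c) cluster IV: |A| = 5, |A ∩ B| = 2; needs |A ∖ B| = 3 — true.
(d) cluster III: |A| = 8, |A ∩ B| = 1; needs |A ∩ B| < 2 — true.
(e) cluster I: |A| = 6, |A ∩ B| = 3; needs |A ∩ B| ≥ |A ∖ B| — true.

3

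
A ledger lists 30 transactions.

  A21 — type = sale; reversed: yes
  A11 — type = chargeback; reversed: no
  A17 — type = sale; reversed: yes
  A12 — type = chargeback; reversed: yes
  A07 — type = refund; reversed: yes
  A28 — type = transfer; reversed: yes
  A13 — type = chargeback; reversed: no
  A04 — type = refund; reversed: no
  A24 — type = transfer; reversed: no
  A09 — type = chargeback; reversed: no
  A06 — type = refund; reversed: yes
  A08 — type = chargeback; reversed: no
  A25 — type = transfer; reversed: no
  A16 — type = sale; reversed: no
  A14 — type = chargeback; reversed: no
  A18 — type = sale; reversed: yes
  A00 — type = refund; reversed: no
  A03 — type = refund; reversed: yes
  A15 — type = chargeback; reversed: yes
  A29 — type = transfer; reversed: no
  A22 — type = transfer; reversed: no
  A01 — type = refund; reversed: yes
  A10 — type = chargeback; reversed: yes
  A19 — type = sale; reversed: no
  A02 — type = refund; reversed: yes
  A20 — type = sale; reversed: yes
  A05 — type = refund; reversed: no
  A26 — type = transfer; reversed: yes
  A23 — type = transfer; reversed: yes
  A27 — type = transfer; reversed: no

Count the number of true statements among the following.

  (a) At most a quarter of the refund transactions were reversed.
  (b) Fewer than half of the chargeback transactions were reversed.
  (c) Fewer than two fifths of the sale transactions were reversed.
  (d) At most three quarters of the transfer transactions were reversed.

2

(a) refund: |A| = 8, |A ∩ B| = 5; needs |A ∩ B| / |A| ≤ 1/4 — false.
(b) chargeback: |A| = 8, |A ∩ B| = 3; needs |A ∩ B| < |A ∖ B| — true.
(c) sale: |A| = 6, |A ∩ B| = 4; needs |A ∩ B| / |A| < 2/5 — false.
(d) transfer: |A| = 8, |A ∩ B| = 3; needs |A ∩ B| / |A| ≤ 3/4 — true.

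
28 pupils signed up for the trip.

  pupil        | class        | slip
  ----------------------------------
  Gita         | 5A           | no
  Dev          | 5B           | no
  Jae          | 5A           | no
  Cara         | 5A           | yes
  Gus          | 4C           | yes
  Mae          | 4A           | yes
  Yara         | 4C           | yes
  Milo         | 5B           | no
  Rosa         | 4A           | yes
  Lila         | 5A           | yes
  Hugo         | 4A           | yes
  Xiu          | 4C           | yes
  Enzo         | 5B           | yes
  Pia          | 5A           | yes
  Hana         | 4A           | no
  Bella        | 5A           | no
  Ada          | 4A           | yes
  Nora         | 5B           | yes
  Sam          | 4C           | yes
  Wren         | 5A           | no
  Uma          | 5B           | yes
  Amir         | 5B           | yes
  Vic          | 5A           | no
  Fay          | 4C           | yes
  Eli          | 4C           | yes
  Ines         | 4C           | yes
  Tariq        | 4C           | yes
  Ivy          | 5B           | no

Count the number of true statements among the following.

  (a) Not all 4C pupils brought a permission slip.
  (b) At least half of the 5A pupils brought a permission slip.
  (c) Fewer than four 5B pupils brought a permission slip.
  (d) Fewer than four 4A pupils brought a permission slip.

(a) 4C: |A| = 8, |A ∩ B| = 8; needs A ⊄ B (|A ∖ B| ≥ 1) — false.
(b) 5A: |A| = 8, |A ∩ B| = 3; needs |A ∩ B| ≥ |A ∖ B| — false.
(c) 5B: |A| = 7, |A ∩ B| = 4; needs |A ∩ B| < 4 — false.
(d) 4A: |A| = 5, |A ∩ B| = 4; needs |A ∩ B| < 4 — false.

0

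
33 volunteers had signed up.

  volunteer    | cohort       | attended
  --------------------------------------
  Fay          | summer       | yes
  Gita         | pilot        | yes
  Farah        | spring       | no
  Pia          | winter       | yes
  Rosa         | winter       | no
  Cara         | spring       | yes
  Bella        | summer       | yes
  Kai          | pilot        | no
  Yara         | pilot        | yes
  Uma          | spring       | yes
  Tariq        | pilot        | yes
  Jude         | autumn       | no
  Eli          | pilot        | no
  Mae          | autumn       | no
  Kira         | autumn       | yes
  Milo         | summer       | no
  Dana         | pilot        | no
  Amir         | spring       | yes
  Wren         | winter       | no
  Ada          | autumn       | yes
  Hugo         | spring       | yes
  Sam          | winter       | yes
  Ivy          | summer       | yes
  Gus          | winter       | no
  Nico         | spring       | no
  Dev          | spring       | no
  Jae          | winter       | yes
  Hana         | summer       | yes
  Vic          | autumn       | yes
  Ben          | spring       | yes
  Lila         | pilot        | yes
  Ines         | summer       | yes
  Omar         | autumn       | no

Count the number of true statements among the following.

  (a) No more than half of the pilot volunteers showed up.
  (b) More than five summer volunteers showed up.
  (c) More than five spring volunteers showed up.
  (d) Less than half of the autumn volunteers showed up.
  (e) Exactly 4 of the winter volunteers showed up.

(a) pilot: |A| = 7, |A ∩ B| = 4; needs |A ∩ B| ≤ |A ∖ B| — false.
(b) summer: |A| = 6, |A ∩ B| = 5; needs |A ∩ B| > 5 — false.
(c) spring: |A| = 8, |A ∩ B| = 5; needs |A ∩ B| > 5 — false.
(d) autumn: |A| = 6, |A ∩ B| = 3; needs |A ∩ B| < |A ∖ B| — false.
(e) winter: |A| = 6, |A ∩ B| = 3; needs |A ∩ B| = 4 — false.

0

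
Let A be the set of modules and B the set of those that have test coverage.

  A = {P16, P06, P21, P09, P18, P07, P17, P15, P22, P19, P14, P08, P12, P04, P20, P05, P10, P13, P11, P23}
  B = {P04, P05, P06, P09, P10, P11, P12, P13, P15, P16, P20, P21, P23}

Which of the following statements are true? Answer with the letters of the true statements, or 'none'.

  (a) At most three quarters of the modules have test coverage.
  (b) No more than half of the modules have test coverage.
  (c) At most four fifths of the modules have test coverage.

(a), (c)

|A| = 20, |A ∩ B| = 13, |A ∖ B| = 7.
(a) |A ∩ B| / |A| ≤ 3/4: holds.
(b) |A ∩ B| ≤ |A ∖ B|: fails.
(c) |A ∩ B| / |A| ≤ 4/5: holds.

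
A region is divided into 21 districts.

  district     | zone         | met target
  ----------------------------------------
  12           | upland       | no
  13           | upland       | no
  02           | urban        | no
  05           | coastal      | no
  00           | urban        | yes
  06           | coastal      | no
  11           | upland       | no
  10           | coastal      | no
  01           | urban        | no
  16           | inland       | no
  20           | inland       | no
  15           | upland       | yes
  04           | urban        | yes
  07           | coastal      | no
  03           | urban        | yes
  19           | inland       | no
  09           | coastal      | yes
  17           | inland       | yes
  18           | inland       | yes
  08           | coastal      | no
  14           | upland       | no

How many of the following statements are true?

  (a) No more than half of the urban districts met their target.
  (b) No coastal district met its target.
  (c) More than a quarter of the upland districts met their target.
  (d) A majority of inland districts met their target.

(a) urban: |A| = 5, |A ∩ B| = 3; needs |A ∩ B| ≤ |A ∖ B| — false.
(b) coastal: |A| = 6, |A ∩ B| = 1; needs A ∩ B = ∅ (|A ∩ B| = 0) — false.
(c) upland: |A| = 5, |A ∩ B| = 1; needs |A ∩ B| / |A| > 1/4 — false.
(d) inland: |A| = 5, |A ∩ B| = 2; needs |A ∩ B| > |A ∖ B| — false.

0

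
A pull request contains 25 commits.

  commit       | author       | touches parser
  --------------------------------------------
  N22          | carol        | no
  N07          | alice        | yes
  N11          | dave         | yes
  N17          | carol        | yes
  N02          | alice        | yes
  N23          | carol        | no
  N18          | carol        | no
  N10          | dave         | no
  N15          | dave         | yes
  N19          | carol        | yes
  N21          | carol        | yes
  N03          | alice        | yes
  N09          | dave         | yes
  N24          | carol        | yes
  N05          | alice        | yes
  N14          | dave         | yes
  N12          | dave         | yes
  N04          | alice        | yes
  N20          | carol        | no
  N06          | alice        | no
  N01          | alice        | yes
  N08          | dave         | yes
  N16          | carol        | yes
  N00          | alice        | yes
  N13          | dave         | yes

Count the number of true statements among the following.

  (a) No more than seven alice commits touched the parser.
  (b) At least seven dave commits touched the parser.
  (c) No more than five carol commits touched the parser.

(a) alice: |A| = 8, |A ∩ B| = 7; needs |A ∩ B| ≤ 7 — true.
(b) dave: |A| = 8, |A ∩ B| = 7; needs |A ∩ B| ≥ 7 — true.
(c) carol: |A| = 9, |A ∩ B| = 5; needs |A ∩ B| ≤ 5 — true.

3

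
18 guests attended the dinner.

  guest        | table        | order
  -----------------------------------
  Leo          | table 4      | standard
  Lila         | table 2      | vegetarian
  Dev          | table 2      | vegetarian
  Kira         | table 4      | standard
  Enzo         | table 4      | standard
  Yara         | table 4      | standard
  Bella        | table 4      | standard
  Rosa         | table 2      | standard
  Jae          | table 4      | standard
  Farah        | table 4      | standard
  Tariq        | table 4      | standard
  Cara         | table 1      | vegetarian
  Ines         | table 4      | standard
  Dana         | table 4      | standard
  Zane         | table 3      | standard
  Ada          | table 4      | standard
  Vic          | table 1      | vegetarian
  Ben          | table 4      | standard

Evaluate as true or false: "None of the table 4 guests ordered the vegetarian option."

True

Truth condition: A ∩ B = ∅ (|A ∩ B| = 0).
A (the restrictor) = {Leo, Kira, Enzo, Yara, Bella, Jae, Farah, Tariq, Ines, Dana, Ada, Ben}, |A| = 12.
A ∩ B = {}, so |A ∩ B| = 0.
So the statement is true.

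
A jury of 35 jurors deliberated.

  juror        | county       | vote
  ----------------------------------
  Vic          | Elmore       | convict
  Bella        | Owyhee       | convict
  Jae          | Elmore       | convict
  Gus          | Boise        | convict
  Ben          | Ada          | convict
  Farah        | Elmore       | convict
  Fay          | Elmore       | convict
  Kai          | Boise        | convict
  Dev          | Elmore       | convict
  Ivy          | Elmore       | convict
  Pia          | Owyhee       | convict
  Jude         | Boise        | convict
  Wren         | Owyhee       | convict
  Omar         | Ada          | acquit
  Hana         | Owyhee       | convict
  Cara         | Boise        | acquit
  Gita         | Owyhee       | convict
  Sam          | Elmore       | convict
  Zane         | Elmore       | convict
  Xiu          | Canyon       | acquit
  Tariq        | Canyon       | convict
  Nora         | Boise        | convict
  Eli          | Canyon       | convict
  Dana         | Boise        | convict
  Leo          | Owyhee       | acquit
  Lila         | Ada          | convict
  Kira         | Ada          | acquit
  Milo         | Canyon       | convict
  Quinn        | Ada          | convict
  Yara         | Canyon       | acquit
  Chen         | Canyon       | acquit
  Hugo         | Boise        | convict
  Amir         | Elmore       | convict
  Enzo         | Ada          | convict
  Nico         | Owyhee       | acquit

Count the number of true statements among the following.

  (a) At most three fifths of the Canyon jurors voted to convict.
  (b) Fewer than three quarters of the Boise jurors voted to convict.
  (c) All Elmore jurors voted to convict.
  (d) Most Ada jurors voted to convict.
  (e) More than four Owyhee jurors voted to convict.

4

(a) Canyon: |A| = 6, |A ∩ B| = 3; needs |A ∩ B| / |A| ≤ 3/5 — true.
(b) Boise: |A| = 7, |A ∩ B| = 6; needs |A ∩ B| / |A| < 3/4 — false.
(c) Elmore: |A| = 9, |A ∩ B| = 9; needs A ⊆ B, i.e. every element of A is in B (|A ∖ B| = 0) — true.
(d) Ada: |A| = 6, |A ∩ B| = 4; needs |A ∩ B| > |A ∖ B| — true.
(e) Owyhee: |A| = 7, |A ∩ B| = 5; needs |A ∩ B| > 4 — true.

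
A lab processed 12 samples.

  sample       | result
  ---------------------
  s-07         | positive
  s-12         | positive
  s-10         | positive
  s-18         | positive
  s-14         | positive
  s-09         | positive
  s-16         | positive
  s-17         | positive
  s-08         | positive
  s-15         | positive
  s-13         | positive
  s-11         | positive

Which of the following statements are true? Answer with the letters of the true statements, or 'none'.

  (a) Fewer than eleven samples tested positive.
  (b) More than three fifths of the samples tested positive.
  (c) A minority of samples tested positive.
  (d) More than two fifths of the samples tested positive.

(b), (d)

|A| = 12, |A ∩ B| = 12, |A ∖ B| = 0.
(a) |A ∩ B| < 11: fails.
(b) |A ∩ B| / |A| > 3/5: holds.
(c) |A ∩ B| < |A ∖ B|: fails.
(d) |A ∩ B| / |A| > 2/5: holds.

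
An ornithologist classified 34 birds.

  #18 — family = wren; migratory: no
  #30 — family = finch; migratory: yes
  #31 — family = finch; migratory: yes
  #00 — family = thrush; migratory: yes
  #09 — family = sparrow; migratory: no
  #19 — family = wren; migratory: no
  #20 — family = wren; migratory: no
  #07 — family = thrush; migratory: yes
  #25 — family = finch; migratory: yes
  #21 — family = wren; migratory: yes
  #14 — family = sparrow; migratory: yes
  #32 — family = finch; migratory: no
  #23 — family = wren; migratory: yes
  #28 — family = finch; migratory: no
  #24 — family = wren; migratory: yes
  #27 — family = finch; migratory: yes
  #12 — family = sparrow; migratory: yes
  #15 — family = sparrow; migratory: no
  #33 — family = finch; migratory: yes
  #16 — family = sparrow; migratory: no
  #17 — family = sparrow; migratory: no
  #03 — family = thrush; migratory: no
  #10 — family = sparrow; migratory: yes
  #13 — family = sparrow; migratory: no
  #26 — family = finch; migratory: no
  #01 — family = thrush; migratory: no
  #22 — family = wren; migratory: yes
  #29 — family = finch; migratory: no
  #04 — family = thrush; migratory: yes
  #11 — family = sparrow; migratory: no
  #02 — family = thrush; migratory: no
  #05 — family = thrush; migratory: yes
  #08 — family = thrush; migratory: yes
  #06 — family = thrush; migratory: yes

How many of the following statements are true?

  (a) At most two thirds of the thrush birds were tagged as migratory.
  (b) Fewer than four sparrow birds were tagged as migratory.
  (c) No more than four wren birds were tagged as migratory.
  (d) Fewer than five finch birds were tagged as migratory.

(a) thrush: |A| = 9, |A ∩ B| = 6; needs |A ∩ B| / |A| ≤ 2/3 — true.
(b) sparrow: |A| = 9, |A ∩ B| = 3; needs |A ∩ B| < 4 — true.
(c) wren: |A| = 7, |A ∩ B| = 4; needs |A ∩ B| ≤ 4 — true.
(d) finch: |A| = 9, |A ∩ B| = 5; needs |A ∩ B| < 5 — false.

3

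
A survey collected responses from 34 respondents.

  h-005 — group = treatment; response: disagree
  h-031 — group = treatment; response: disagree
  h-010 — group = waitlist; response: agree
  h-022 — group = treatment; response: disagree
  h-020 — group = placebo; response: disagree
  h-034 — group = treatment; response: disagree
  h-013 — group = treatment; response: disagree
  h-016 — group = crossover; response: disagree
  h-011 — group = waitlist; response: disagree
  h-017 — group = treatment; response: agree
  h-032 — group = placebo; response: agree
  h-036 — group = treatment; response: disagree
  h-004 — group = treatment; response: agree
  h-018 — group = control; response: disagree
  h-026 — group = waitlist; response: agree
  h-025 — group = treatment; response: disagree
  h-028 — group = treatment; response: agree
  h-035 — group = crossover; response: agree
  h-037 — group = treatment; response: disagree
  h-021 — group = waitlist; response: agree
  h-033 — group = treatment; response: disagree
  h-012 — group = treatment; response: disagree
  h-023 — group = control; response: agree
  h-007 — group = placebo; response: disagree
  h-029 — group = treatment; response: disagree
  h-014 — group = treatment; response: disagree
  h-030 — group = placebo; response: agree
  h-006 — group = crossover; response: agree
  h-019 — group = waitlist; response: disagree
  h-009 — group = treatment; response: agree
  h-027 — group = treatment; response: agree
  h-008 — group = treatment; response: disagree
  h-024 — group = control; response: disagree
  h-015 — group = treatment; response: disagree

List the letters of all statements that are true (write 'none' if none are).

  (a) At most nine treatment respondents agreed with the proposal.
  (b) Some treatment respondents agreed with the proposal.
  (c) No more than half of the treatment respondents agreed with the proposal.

|A| = 19, |A ∩ B| = 5, |A ∖ B| = 14.
(a) |A ∩ B| ≤ 9: holds.
(b) A ∩ B ≠ ∅ (|A ∩ B| ≥ 1): holds.
(c) |A ∩ B| ≤ |A ∖ B|: holds.

(a), (b), (c)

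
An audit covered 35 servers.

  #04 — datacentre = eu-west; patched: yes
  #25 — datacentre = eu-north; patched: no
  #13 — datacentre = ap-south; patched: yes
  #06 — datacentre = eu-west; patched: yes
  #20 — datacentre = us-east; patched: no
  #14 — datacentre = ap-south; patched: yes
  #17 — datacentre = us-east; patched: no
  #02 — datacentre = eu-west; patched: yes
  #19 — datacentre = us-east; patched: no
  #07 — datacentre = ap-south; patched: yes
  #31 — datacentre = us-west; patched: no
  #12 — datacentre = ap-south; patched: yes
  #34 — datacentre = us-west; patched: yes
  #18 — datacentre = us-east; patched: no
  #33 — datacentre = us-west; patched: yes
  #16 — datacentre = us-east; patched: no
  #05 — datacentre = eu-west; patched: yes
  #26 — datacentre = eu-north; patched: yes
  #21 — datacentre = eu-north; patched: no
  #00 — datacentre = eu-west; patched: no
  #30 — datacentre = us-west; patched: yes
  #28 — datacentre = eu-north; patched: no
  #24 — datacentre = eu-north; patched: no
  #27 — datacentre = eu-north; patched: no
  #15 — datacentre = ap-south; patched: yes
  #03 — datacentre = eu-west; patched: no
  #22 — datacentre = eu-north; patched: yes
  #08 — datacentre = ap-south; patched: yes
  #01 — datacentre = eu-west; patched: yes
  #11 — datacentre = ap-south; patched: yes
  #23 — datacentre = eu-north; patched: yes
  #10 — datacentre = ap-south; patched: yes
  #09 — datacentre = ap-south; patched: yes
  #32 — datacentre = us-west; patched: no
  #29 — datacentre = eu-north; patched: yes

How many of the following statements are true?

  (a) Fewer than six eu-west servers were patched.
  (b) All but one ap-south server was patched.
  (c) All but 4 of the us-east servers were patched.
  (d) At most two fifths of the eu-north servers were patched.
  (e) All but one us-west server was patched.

(a) eu-west: |A| = 7, |A ∩ B| = 5; needs |A ∩ B| < 6 — true.
(b) ap-south: |A| = 9, |A ∩ B| = 9; needs |A ∖ B| = 1 — false.
(c) us-east: |A| = 5, |A ∩ B| = 0; needs |A ∖ B| = 4 — false.
(d) eu-north: |A| = 9, |A ∩ B| = 4; needs |A ∩ B| / |A| ≤ 2/5 — false.
(e) us-west: |A| = 5, |A ∩ B| = 3; needs |A ∖ B| = 1 — false.

1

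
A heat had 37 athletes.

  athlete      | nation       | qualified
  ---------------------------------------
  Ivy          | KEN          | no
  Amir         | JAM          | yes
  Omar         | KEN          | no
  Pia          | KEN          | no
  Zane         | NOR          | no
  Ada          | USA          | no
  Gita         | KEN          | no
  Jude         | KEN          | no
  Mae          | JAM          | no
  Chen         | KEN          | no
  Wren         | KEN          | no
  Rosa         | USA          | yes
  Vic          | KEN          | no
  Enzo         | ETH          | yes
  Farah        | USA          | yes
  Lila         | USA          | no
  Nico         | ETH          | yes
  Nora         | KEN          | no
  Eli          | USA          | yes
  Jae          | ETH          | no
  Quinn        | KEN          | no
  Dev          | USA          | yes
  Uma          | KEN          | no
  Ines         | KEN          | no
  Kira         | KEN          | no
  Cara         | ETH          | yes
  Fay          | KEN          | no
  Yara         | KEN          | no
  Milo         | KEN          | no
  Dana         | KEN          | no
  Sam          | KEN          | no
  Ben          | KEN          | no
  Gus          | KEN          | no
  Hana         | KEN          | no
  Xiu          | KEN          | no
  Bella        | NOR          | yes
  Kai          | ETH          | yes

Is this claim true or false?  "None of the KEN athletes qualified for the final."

True

'None of the KEN athletes qualified for the final' holds iff A ∩ B = ∅ (|A ∩ B| = 0).
|A| = 22, |A ∩ B| = 0, |A ∖ B| = 22.
So the statement is true.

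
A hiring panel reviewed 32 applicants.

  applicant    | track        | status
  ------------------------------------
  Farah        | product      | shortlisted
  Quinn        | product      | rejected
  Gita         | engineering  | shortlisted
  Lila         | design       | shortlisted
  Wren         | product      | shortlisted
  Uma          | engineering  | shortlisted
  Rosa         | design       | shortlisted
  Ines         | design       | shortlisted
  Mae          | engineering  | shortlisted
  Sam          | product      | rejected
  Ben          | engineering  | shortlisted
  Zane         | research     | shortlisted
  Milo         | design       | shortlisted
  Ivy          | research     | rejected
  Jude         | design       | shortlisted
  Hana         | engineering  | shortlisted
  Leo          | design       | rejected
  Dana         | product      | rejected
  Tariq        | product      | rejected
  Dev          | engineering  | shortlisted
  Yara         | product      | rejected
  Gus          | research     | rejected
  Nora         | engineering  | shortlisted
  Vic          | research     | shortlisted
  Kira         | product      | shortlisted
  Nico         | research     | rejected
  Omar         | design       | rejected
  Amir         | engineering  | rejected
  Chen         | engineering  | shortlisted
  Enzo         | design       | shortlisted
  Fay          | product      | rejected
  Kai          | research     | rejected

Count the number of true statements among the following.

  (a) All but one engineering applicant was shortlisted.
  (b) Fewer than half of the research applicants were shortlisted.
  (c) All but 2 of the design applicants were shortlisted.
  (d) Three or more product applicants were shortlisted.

(a) engineering: |A| = 9, |A ∩ B| = 8; needs |A ∖ B| = 1 — true.
(b) research: |A| = 6, |A ∩ B| = 2; needs |A ∩ B| < |A ∖ B| — true.
(c) design: |A| = 8, |A ∩ B| = 6; needs |A ∖ B| = 2 — true.
(d) product: |A| = 9, |A ∩ B| = 3; needs |A ∩ B| ≥ 3 — true.

4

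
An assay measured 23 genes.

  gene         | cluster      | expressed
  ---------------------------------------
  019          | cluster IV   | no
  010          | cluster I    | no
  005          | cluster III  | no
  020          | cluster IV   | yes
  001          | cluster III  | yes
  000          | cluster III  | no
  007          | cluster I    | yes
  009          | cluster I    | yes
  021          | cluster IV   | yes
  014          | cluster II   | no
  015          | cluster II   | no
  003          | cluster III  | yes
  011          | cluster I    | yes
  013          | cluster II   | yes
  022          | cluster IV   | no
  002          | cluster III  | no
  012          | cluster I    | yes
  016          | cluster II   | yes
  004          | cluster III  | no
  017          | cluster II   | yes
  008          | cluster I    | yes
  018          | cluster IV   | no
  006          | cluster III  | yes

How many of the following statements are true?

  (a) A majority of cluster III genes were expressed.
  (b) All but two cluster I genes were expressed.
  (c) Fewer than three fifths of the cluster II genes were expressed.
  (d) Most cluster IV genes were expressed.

(a) cluster III: |A| = 7, |A ∩ B| = 3; needs |A ∩ B| > |A ∖ B| — false.
(b) cluster I: |A| = 6, |A ∩ B| = 5; needs |A ∖ B| = 2 — false.
(c) cluster II: |A| = 5, |A ∩ B| = 3; needs |A ∩ B| / |A| < 3/5 — false.
(d) cluster IV: |A| = 5, |A ∩ B| = 2; needs |A ∩ B| > |A ∖ B| — false.

0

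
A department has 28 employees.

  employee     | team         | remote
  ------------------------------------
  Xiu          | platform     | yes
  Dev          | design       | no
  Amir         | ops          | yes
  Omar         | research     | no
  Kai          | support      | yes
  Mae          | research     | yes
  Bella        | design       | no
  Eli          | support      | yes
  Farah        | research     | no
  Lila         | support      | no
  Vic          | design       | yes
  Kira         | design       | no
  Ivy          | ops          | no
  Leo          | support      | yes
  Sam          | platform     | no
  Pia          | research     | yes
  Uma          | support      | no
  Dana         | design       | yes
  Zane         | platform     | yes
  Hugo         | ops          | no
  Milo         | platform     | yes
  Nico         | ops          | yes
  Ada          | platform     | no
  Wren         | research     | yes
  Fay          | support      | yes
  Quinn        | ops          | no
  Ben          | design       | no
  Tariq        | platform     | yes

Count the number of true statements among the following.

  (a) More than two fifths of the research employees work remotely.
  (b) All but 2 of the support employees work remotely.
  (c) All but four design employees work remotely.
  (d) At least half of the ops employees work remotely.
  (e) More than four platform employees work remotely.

(a) research: |A| = 5, |A ∩ B| = 3; needs |A ∩ B| / |A| > 2/5 — true.
(b) support: |A| = 6, |A ∩ B| = 4; needs |A ∖ B| = 2 — true.
(c) design: |A| = 6, |A ∩ B| = 2; needs |A ∖ B| = 4 — true.
(d) ops: |A| = 5, |A ∩ B| = 2; needs |A ∩ B| ≥ |A ∖ B| — false.
(e) platform: |A| = 6, |A ∩ B| = 4; needs |A ∩ B| > 4 — false.

3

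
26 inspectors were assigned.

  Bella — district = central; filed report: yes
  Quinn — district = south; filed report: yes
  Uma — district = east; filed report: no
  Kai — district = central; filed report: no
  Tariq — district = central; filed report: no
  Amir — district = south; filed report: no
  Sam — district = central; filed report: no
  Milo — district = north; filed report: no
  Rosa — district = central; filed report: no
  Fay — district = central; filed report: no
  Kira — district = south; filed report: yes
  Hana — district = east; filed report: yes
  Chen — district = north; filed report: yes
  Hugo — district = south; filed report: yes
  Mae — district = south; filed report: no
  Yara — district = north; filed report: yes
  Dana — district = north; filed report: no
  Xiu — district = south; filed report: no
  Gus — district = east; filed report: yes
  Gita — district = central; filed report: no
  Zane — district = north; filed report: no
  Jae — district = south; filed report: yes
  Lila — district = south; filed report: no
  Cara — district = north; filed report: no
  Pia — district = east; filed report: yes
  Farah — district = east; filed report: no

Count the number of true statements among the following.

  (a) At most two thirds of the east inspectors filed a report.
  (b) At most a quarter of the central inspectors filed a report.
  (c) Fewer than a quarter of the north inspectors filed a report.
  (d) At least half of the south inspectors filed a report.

(a) east: |A| = 5, |A ∩ B| = 3; needs |A ∩ B| / |A| ≤ 2/3 — true.
(b) central: |A| = 7, |A ∩ B| = 1; needs |A ∩ B| / |A| ≤ 1/4 — true.
(c) north: |A| = 6, |A ∩ B| = 2; needs |A ∩ B| / |A| < 1/4 — false.
(d) south: |A| = 8, |A ∩ B| = 4; needs |A ∩ B| ≥ |A ∖ B| — true.

3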